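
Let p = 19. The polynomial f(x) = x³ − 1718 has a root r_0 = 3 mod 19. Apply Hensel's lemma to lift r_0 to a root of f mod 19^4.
r_3 = 105852 (mod 130321)

Hensel: r_{i+1} = r_i − f(r_i)/f′(r_i) mod 19^{i+2}, where f′(x) = 3x². Iterate:
  r_0 = 3 (mod 19)
  r_1 = 79 (mod 361)
  r_2 = 2967 (mod 6859)
  r_3 = 105852 (mod 130321)
Final: r = 105852 with f(r) ≡ 0 mod 19^4.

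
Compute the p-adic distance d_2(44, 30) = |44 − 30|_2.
d_2(44, 30) = 1/2

Step 1 — x − y = 44 − 30 = 14. Step 2 — v_2(14) = 1 (factor: 14 = (2^1 · 7); the sign does not affect v_p). Step 3 — |x − y|_2 = 2^{-1} = 1/2.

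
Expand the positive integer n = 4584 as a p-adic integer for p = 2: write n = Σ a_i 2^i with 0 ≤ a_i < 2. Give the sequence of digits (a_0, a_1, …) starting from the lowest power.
(a_0, a_1, …) = (0, 0, 0, 1, 0, 1, 1, 1, 1, 0, 0, 0, 1)

Repeated division by 2 gives the digits low-to-high: 4584 = 1·2^3 + 1·2^5 + 1·2^6 + 1·2^7 + 1·2^8 + 1·2^12. Digit sequence: (0, 0, 0, 1, 0, 1, 1, 1, 1, 0, 0, 0, 1).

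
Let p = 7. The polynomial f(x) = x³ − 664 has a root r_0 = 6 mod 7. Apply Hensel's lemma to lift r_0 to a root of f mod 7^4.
r_3 = 2099 (mod 2401)

Hensel: r_{i+1} = r_i − f(r_i)/f′(r_i) mod 7^{i+2}, where f′(x) = 3x². Iterate:
  r_0 = 6 (mod 7)
  r_1 = 41 (mod 49)
  r_2 = 41 (mod 343)
  r_3 = 2099 (mod 2401)
Final: r = 2099 with f(r) ≡ 0 mod 7^4.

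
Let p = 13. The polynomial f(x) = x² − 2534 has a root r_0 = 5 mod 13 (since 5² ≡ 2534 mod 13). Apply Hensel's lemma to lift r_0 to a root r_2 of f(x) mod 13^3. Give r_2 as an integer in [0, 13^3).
r_2 = 1591 (mod 2197)

Hensel's recurrence: r_{i+1} = r_i − f(r_i)·(f′(r_i))^{-1} mod 13^{i+2}, with f′(x) = 2x. Iterate:
  r_0 = 5 (mod 13)
  r_1 = 70 (mod 169)
  r_2 = 1591 (mod 2197)
Final: r_2 = 1591, and one checks f(r_2) ≡ 0 mod 13^3.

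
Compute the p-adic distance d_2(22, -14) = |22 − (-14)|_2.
d_2(22, -14) = 1/4

Step 1 — x − y = 22 − (-14) = 36. Step 2 — v_2(36) = 2 (factor: 36 = (2^2 · 9); the sign does not affect v_p). Step 3 — |x − y|_2 = 2^{-2} = 1/4.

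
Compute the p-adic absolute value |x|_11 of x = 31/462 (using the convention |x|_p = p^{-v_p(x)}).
|31/462|_11 = 11

Step 1 — compute v_11(x) by factoring powers of 11 out of the numerator and denominator: v_11(31/462) = -1. Step 2 — apply |x|_p = p^{-v_p(x)} = 11^{1} = 11.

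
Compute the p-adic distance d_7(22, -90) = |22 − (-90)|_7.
d_7(22, -90) = 1/7

Step 1 — x − y = 22 − (-90) = 112. Step 2 — v_7(112) = 1 (factor: 112 = (7^1 · 16); the sign does not affect v_p). Step 3 — |x − y|_7 = 7^{-1} = 1/7.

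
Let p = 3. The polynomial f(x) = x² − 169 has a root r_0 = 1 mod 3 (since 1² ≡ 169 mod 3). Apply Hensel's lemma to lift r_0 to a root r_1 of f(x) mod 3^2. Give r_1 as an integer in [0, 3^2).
r_1 = 4 (mod 9)

Hensel's recurrence: r_{i+1} = r_i − f(r_i)·(f′(r_i))^{-1} mod 3^{i+2}, with f′(x) = 2x. Iterate:
  r_0 = 1 (mod 3)
  r_1 = 4 (mod 9)
Final: r_1 = 4, and one checks f(r_1) ≡ 0 mod 3^2.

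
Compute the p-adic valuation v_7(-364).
v_7(-364) = 1

v_7(n) is the largest exponent k such that 7^k divides n. Factor out: -364 = -7^1 · 52. (Sign doesn't affect v_p.) So v_7(-364) = 1.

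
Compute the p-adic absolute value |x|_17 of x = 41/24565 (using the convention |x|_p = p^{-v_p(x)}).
|41/24565|_17 = 4913

Step 1 — compute v_17(x) by factoring powers of 17 out of the numerator and denominator: v_17(41/24565) = -3. Step 2 — apply |x|_p = p^{-v_p(x)} = 17^{3} = 4913.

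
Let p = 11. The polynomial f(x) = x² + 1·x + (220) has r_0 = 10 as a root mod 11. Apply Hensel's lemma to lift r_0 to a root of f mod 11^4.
r_3 = 12682 (mod 14641)

Hensel: r_{i+1} = r_i − f(r_i)·(f′(r_i))^{-1} mod 11^{i+2}, f′(x) = 2x + 1. Iterate:
  r_0 = 10 (mod 11)
  r_1 = 98 (mod 121)
  r_2 = 703 (mod 1331)
  r_3 = 12682 (mod 14641)
Final: r = 12682 satisfies f(r) ≡ 0 mod 11^4.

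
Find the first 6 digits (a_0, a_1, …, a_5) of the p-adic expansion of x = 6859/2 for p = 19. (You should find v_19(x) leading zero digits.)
(a_0, …, a_5) = (0, 0, 0, 10, 9, 9)

v_19(6859/2) = 3, so a_0 = ... = a_2 = 0. Factor out: x = 19^3 · u with u = 1/2 a unit in ℤ_19. Expand u iteratively via a_{v+i} = u_i mod 19, u_{i+1} = (u_i − a_{v+i})/19:
  u_0 = 1/2;  a_3 = 10;  u_1 = (u_0 − 10)/19 = -1/2
  u_1 = -1/2;  a_4 = 9;  u_2 = (u_1 − 9)/19 = -1/2
  u_2 = -1/2;  a_5 = 9;  u_3 = (u_2 − 9)/19 = -1/2
Digits: (0, 0, 0, 10, 9, 9).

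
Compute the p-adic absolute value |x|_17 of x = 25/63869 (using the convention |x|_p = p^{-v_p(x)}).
|25/63869|_17 = 4913

Step 1 — compute v_17(x) by factoring powers of 17 out of the numerator and denominator: v_17(25/63869) = -3. Step 2 — apply |x|_p = p^{-v_p(x)} = 17^{3} = 4913.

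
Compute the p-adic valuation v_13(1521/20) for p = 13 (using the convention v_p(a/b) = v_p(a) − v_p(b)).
v_13(1521/20) = 2

Factor powers of 13 from the numerator and denominator of the reduced fraction: 1521 = 13^2 · 9 and 20 = 13^0 · 20. Apply v_p(a/b) = v_p(a) − v_p(b): v_13(1521/20) = 2 − 0 = 2.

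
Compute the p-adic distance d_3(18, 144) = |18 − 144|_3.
d_3(18, 144) = 1/9

Step 1 — x − y = 18 − 144 = -126. Step 2 — v_3(-126) = 2 (factor: -126 = −(3^2 · 14); the sign does not affect v_p). Step 3 — |x − y|_3 = 3^{-2} = 1/9.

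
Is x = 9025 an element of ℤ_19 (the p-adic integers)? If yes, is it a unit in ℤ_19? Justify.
x ∈ ℤ_19 but not a unit; v_19(x) = 2 > 0

ℤ_19 = {x ∈ ℚ_19 : v_19(x) ≥ 0} and ℤ_19^× = {x ∈ ℤ_19 : v_19(x) = 0}. Here v_19(9025) = v_19(num) − v_19(den) = 2; compare against these criteria.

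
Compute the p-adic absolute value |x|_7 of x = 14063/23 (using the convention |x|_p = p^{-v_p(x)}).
|14063/23|_7 = 1/343

Step 1 — compute v_7(x) by factoring powers of 7 out of the numerator and denominator: v_7(14063/23) = 3. Step 2 — apply |x|_p = p^{-v_p(x)} = 7^{-3} = 1/343.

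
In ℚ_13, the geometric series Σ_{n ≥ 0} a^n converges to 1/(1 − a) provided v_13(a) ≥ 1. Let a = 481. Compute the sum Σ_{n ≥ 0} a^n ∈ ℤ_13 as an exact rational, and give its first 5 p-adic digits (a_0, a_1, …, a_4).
Σ a^n = 1/(1 − a) = -1/480;  first 5 digits = (1, 11, 6, 6, 7)

v_13(a) = 1 ≥ 1, so the series converges in ℤ_13 to 1/(1 − a) = 1/(1 − 481) = -1/480. Expand this rational in ℤ_13: compute digits iteratively via d_i = x_i mod 13, x_{i+1} = (x_i − d_i)/13. The first 5 digits are (1, 11, 6, 6, 7).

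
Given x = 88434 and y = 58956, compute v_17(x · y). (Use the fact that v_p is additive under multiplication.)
v_17(5213714904) = 6

v_p(x) = 3 (factor: 88434 = 17^3 · 18); v_p(y) = 3 (factor: 58956 = 17^3 · 12). Additivity: v_p(xy) = v_p(x) + v_p(y) = 3 + 3 = 6. (Direct check: xy = 5213714904 = 17^6 · (216).)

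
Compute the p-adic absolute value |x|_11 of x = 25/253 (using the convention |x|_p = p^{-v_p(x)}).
|25/253|_11 = 11

Step 1 — compute v_11(x) by factoring powers of 11 out of the numerator and denominator: v_11(25/253) = -1. Step 2 — apply |x|_p = p^{-v_p(x)} = 11^{1} = 11.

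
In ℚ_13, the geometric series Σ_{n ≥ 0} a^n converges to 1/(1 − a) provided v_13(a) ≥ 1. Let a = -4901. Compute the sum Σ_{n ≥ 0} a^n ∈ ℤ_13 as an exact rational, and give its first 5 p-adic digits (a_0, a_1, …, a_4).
Σ a^n = 1/(1 − a) = 1/4902;  first 5 digits = (1, 0, 10, 10, 8)

v_13(a) = 2 ≥ 1, so the series converges in ℤ_13 to 1/(1 − a) = 1/(1 − (-4901)) = 1/4902. Expand this rational in ℤ_13: compute digits iteratively via d_i = x_i mod 13, x_{i+1} = (x_i − d_i)/13. The first 5 digits are (1, 0, 10, 10, 8).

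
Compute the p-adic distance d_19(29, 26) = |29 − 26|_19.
d_19(29, 26) = 1

Step 1 — x − y = 29 − 26 = 3. Step 2 — v_19(3) = 0 (factor: 3 = (19^0 · 3); the sign does not affect v_p). Step 3 — |x − y|_19 = 19^{0} = 1.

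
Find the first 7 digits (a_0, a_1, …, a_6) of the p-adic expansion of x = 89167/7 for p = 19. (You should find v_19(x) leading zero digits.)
(a_0, …, a_6) = (0, 0, 0, 10, 5, 16, 10)

v_19(89167/7) = 3, so a_0 = ... = a_2 = 0. Factor out: x = 19^3 · u with u = 13/7 a unit in ℤ_19. Expand u iteratively via a_{v+i} = u_i mod 19, u_{i+1} = (u_i − a_{v+i})/19:
  u_0 = 13/7;  a_3 = 10;  u_1 = (u_0 − 10)/19 = -3/7
  u_1 = -3/7;  a_4 = 5;  u_2 = (u_1 − 5)/19 = -2/7
  u_2 = -2/7;  a_5 = 16;  u_3 = (u_2 − 16)/19 = -6/7
  u_3 = -6/7;  a_6 = 10;  u_4 = (u_3 − 10)/19 = -4/7
Digits: (0, 0, 0, 10, 5, 16, 10).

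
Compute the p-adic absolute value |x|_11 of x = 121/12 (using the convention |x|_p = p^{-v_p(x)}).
|121/12|_11 = 1/121

Step 1 — compute v_11(x) by factoring powers of 11 out of the numerator and denominator: v_11(121/12) = 2. Step 2 — apply |x|_p = p^{-v_p(x)} = 11^{-2} = 1/121.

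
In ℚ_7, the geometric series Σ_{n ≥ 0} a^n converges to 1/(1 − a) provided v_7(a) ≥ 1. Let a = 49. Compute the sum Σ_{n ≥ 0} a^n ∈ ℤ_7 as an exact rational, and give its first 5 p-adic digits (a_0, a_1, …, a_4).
Σ a^n = 1/(1 − a) = -1/48;  first 5 digits = (1, 0, 1, 0, 1)

v_7(a) = 2 ≥ 1, so the series converges in ℤ_7 to 1/(1 − a) = 1/(1 − 49) = -1/48. Expand this rational in ℤ_7: compute digits iteratively via d_i = x_i mod 7, x_{i+1} = (x_i − d_i)/7. The first 5 digits are (1, 0, 1, 0, 1).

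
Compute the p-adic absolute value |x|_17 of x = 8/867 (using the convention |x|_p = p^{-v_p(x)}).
|8/867|_17 = 289

Step 1 — compute v_17(x) by factoring powers of 17 out of the numerator and denominator: v_17(8/867) = -2. Step 2 — apply |x|_p = p^{-v_p(x)} = 17^{2} = 289.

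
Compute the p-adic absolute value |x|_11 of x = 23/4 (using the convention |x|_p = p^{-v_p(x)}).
|23/4|_11 = 1

Step 1 — compute v_11(x) by factoring powers of 11 out of the numerator and denominator: v_11(23/4) = 0. Step 2 — apply |x|_p = p^{-v_p(x)} = 11^{0} = 1.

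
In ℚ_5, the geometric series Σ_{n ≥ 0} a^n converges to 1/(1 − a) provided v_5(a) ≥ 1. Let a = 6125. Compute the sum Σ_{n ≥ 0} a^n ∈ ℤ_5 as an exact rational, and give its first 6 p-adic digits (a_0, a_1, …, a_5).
Σ a^n = 1/(1 − a) = -1/6124;  first 6 digits = (1, 0, 0, 4, 4, 1)

v_5(a) = 3 ≥ 1, so the series converges in ℤ_5 to 1/(1 − a) = 1/(1 − 6125) = -1/6124. Expand this rational in ℤ_5: compute digits iteratively via d_i = x_i mod 5, x_{i+1} = (x_i − d_i)/5. The first 6 digits are (1, 0, 0, 4, 4, 1).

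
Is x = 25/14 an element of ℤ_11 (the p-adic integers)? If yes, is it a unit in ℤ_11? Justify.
x ∈ ℤ_11^× (unit); v_11(x) = 0

ℤ_11 = {x ∈ ℚ_11 : v_11(x) ≥ 0} and ℤ_11^× = {x ∈ ℤ_11 : v_11(x) = 0}. Here v_11(25/14) = v_11(num) − v_11(den) = 0; compare against these criteria.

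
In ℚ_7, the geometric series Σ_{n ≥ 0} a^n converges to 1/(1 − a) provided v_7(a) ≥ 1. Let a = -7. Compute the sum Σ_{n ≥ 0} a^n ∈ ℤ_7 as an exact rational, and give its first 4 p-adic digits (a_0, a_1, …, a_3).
Σ a^n = 1/(1 − a) = 1/8;  first 4 digits = (1, 6, 0, 6)

v_7(a) = 1 ≥ 1, so the series converges in ℤ_7 to 1/(1 − a) = 1/(1 − (-7)) = 1/8. Expand this rational in ℤ_7: compute digits iteratively via d_i = x_i mod 7, x_{i+1} = (x_i − d_i)/7. The first 4 digits are (1, 6, 0, 6).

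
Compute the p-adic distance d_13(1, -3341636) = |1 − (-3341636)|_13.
d_13(1, -3341636) = 1/371293

Step 1 — x − y = 1 − (-3341636) = 3341637. Step 2 — v_13(3341637) = 5 (factor: 3341637 = (13^5 · 9); the sign does not affect v_p). Step 3 — |x − y|_13 = 13^{-5} = 1/371293.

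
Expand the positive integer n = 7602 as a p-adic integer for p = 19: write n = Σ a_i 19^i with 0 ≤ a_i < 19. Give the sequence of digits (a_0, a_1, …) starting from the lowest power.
(a_0, a_1, …) = (2, 1, 2, 1)

Repeated division by 19 gives the digits low-to-high: 7602 = 2 + 1·19^1 + 2·19^2 + 1·19^3. Digit sequence: (2, 1, 2, 1).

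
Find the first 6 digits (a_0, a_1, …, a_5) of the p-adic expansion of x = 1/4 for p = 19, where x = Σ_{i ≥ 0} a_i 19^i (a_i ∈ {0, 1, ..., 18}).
(a_0, …, a_5) = (5, 14, 4, 14, 4, 14)

v_19(1/4) = 0 (numerator and denominator both coprime to 19), so x ∈ ℤ_19^×. Compute digits iteratively via a_i = x_i mod 19, x_{i+1} = (x_i − a_i)/19, with x_0 = x:
  x_0 = 1/4;  a_0 = 5;  x_1 = (x_0 − 5)/19 = -1/4
  x_1 = -1/4;  a_1 = 14;  x_2 = (x_1 − 14)/19 = -3/4
  x_2 = -3/4;  a_2 = 4;  x_3 = (x_2 − 4)/19 = -1/4
  x_3 = -1/4;  a_3 = 14;  x_4 = (x_3 − 14)/19 = -3/4
  x_4 = -3/4;  a_4 = 4;  x_5 = (x_4 − 4)/19 = -1/4
  x_5 = -1/4;  a_5 = 14;  x_6 = (x_5 − 14)/19 = -3/4
Digits: (5, 14, 4, 14, 4, 14).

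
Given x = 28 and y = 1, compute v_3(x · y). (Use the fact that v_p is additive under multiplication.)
v_3(28) = 0

v_p(x) = 0 (factor: 28 = 3^0 · 28); v_p(y) = 0 (factor: 1 = 3^0 · 1). Additivity: v_p(xy) = v_p(x) + v_p(y) = 0 + 0 = 0. (Direct check: xy = 28 = 3^0 · (28).)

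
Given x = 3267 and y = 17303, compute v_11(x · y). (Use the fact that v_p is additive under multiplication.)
v_11(56528901) = 5

v_p(x) = 2 (factor: 3267 = 11^2 · 27); v_p(y) = 3 (factor: 17303 = 11^3 · 13). Additivity: v_p(xy) = v_p(x) + v_p(y) = 2 + 3 = 5. (Direct check: xy = 56528901 = 11^5 · (351).)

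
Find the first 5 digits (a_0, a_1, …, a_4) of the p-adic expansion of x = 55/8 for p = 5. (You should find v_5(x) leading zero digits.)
(a_0, …, a_4) = (0, 2, 3, 0, 3)

v_5(55/8) = 1, so a_0 = ... = a_0 = 0. Factor out: x = 5^1 · u with u = 11/8 a unit in ℤ_5. Expand u iteratively via a_{v+i} = u_i mod 5, u_{i+1} = (u_i − a_{v+i})/5:
  u_0 = 11/8;  a_1 = 2;  u_1 = (u_0 − 2)/5 = -1/8
  u_1 = -1/8;  a_2 = 3;  u_2 = (u_1 − 3)/5 = -5/8
  u_2 = -5/8;  a_3 = 0;  u_3 = (u_2 − 0)/5 = -1/8
  u_3 = -1/8;  a_4 = 3;  u_4 = (u_3 − 3)/5 = -5/8
Digits: (0, 2, 3, 0, 3).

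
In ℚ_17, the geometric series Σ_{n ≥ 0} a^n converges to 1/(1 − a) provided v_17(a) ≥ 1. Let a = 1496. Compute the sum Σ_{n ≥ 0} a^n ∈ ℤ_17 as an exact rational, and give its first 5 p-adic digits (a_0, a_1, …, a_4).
Σ a^n = 1/(1 − a) = -1/1495;  first 5 digits = (1, 3, 14, 6, 6)

v_17(a) = 1 ≥ 1, so the series converges in ℤ_17 to 1/(1 − a) = 1/(1 − 1496) = -1/1495. Expand this rational in ℤ_17: compute digits iteratively via d_i = x_i mod 17, x_{i+1} = (x_i − d_i)/17. The first 5 digits are (1, 3, 14, 6, 6).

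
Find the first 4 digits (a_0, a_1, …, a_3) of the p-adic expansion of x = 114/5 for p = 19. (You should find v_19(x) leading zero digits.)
(a_0, …, a_3) = (0, 5, 15, 3)

v_19(114/5) = 1, so a_0 = ... = a_0 = 0. Factor out: x = 19^1 · u with u = 6/5 a unit in ℤ_19. Expand u iteratively via a_{v+i} = u_i mod 19, u_{i+1} = (u_i − a_{v+i})/19:
  u_0 = 6/5;  a_1 = 5;  u_1 = (u_0 − 5)/19 = -1/5
  u_1 = -1/5;  a_2 = 15;  u_2 = (u_1 − 15)/19 = -4/5
  u_2 = -4/5;  a_3 = 3;  u_3 = (u_2 − 3)/19 = -1/5
Digits: (0, 5, 15, 3).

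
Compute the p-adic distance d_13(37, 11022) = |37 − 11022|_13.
d_13(37, 11022) = 1/2197

Step 1 — x − y = 37 − 11022 = -10985. Step 2 — v_13(-10985) = 3 (factor: -10985 = −(13^3 · 5); the sign does not affect v_p). Step 3 — |x − y|_13 = 13^{-3} = 1/2197.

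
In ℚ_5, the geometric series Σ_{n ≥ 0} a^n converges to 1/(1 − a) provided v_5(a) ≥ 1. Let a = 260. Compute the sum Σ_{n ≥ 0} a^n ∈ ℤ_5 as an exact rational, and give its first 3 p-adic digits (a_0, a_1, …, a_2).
Σ a^n = 1/(1 − a) = -1/259;  first 3 digits = (1, 2, 4)

v_5(a) = 1 ≥ 1, so the series converges in ℤ_5 to 1/(1 − a) = 1/(1 − 260) = -1/259. Expand this rational in ℤ_5: compute digits iteratively via d_i = x_i mod 5, x_{i+1} = (x_i − d_i)/5. The first 3 digits are (1, 2, 4).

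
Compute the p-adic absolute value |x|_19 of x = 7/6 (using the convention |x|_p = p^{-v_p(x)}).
|7/6|_19 = 1

Step 1 — compute v_19(x) by factoring powers of 19 out of the numerator and denominator: v_19(7/6) = 0. Step 2 — apply |x|_p = p^{-v_p(x)} = 19^{0} = 1.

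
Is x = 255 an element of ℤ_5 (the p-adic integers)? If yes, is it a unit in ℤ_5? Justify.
x ∈ ℤ_5 but not a unit; v_5(x) = 1 > 0

ℤ_5 = {x ∈ ℚ_5 : v_5(x) ≥ 0} and ℤ_5^× = {x ∈ ℤ_5 : v_5(x) = 0}. Here v_5(255) = v_5(num) − v_5(den) = 1; compare against these criteria.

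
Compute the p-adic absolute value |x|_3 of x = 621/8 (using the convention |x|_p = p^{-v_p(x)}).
|621/8|_3 = 1/27

Step 1 — compute v_3(x) by factoring powers of 3 out of the numerator and denominator: v_3(621/8) = 3. Step 2 — apply |x|_p = p^{-v_p(x)} = 3^{-3} = 1/27.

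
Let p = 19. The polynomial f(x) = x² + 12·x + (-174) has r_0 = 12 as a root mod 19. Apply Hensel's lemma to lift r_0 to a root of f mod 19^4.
r_3 = 13065 (mod 130321)

Hensel: r_{i+1} = r_i − f(r_i)·(f′(r_i))^{-1} mod 19^{i+2}, f′(x) = 2x + 12. Iterate:
  r_0 = 12 (mod 19)
  r_1 = 69 (mod 361)
  r_2 = 6206 (mod 6859)
  r_3 = 13065 (mod 130321)
Final: r = 13065 satisfies f(r) ≡ 0 mod 19^4.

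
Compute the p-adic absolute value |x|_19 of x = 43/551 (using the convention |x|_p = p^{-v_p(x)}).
|43/551|_19 = 19

Step 1 — compute v_19(x) by factoring powers of 19 out of the numerator and denominator: v_19(43/551) = -1. Step 2 — apply |x|_p = p^{-v_p(x)} = 19^{1} = 19.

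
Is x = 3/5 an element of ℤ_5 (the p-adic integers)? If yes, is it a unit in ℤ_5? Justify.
x ∉ ℤ_5 (v_5(x) = -1 < 0)

ℤ_5 = {x ∈ ℚ_5 : v_5(x) ≥ 0} and ℤ_5^× = {x ∈ ℤ_5 : v_5(x) = 0}. Here v_5(3/5) = v_5(num) − v_5(den) = -1; compare against these criteria.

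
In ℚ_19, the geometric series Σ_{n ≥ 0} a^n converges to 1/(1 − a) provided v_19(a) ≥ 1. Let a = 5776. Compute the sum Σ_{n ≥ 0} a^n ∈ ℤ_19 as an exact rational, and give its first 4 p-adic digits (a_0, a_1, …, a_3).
Σ a^n = 1/(1 − a) = -1/5775;  first 4 digits = (1, 0, 16, 0)

v_19(a) = 2 ≥ 1, so the series converges in ℤ_19 to 1/(1 − a) = 1/(1 − 5776) = -1/5775. Expand this rational in ℤ_19: compute digits iteratively via d_i = x_i mod 19, x_{i+1} = (x_i − d_i)/19. The first 4 digits are (1, 0, 16, 0).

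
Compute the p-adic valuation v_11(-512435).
v_11(-512435) = 4

v_11(n) is the largest exponent k such that 11^k divides n. Factor out: -512435 = -11^4 · 35. (Sign doesn't affect v_p.) So v_11(-512435) = 4.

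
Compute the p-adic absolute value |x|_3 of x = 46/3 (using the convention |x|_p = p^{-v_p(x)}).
|46/3|_3 = 3

Step 1 — compute v_3(x) by factoring powers of 3 out of the numerator and denominator: v_3(46/3) = -1. Step 2 — apply |x|_p = p^{-v_p(x)} = 3^{1} = 3.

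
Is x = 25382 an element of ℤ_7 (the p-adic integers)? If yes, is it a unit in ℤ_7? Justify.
x ∈ ℤ_7 but not a unit; v_7(x) = 3 > 0

ℤ_7 = {x ∈ ℚ_7 : v_7(x) ≥ 0} and ℤ_7^× = {x ∈ ℤ_7 : v_7(x) = 0}. Here v_7(25382) = v_7(num) − v_7(den) = 3; compare against these criteria.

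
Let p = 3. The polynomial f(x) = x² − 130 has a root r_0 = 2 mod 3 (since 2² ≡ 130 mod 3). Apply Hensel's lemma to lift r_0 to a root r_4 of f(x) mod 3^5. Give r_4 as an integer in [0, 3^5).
r_4 = 74 (mod 243)

Hensel's recurrence: r_{i+1} = r_i − f(r_i)·(f′(r_i))^{-1} mod 3^{i+2}, with f′(x) = 2x. Iterate:
  r_0 = 2 (mod 3)
  r_1 = 2 (mod 9)
  r_2 = 20 (mod 27)
  r_3 = 74 (mod 81)
  r_4 = 74 (mod 243)
Final: r_4 = 74, and one checks f(r_4) ≡ 0 mod 3^5.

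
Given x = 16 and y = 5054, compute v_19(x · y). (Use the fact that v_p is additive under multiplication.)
v_19(80864) = 2

v_p(x) = 0 (factor: 16 = 19^0 · 16); v_p(y) = 2 (factor: 5054 = 19^2 · 14). Additivity: v_p(xy) = v_p(x) + v_p(y) = 0 + 2 = 2. (Direct check: xy = 80864 = 19^2 · (224).)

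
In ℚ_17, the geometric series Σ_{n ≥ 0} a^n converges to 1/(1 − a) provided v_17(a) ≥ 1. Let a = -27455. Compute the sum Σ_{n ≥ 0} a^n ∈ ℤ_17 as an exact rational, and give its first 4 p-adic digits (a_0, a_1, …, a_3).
Σ a^n = 1/(1 − a) = 1/27456;  first 4 digits = (1, 0, 7, 11)

v_17(a) = 2 ≥ 1, so the series converges in ℤ_17 to 1/(1 − a) = 1/(1 − (-27455)) = 1/27456. Expand this rational in ℤ_17: compute digits iteratively via d_i = x_i mod 17, x_{i+1} = (x_i − d_i)/17. The first 4 digits are (1, 0, 7, 11).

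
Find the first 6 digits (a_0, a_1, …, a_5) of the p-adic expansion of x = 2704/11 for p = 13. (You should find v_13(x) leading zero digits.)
(a_0, …, a_5) = (0, 0, 5, 8, 10, 11)

v_13(2704/11) = 2, so a_0 = ... = a_1 = 0. Factor out: x = 13^2 · u with u = 16/11 a unit in ℤ_13. Expand u iteratively via a_{v+i} = u_i mod 13, u_{i+1} = (u_i − a_{v+i})/13:
  u_0 = 16/11;  a_2 = 5;  u_1 = (u_0 − 5)/13 = -3/11
  u_1 = -3/11;  a_3 = 8;  u_2 = (u_1 − 8)/13 = -7/11
  u_2 = -7/11;  a_4 = 10;  u_3 = (u_2 − 10)/13 = -9/11
  u_3 = -9/11;  a_5 = 11;  u_4 = (u_3 − 11)/13 = -10/11
Digits: (0, 0, 5, 8, 10, 11).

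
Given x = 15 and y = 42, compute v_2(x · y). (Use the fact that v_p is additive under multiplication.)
v_2(630) = 1

v_p(x) = 0 (factor: 15 = 2^0 · 15); v_p(y) = 1 (factor: 42 = 2^1 · 21). Additivity: v_p(xy) = v_p(x) + v_p(y) = 0 + 1 = 1. (Direct check: xy = 630 = 2^1 · (315).)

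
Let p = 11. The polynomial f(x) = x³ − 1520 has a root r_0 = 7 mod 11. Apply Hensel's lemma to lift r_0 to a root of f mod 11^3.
r_2 = 634 (mod 1331)

Hensel: r_{i+1} = r_i − f(r_i)/f′(r_i) mod 11^{i+2}, where f′(x) = 3x². Iterate:
  r_0 = 7 (mod 11)
  r_1 = 29 (mod 121)
  r_2 = 634 (mod 1331)
Final: r = 634 with f(r) ≡ 0 mod 11^3.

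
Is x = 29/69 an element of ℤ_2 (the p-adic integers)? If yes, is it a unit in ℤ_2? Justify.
x ∈ ℤ_2^× (unit); v_2(x) = 0

ℤ_2 = {x ∈ ℚ_2 : v_2(x) ≥ 0} and ℤ_2^× = {x ∈ ℤ_2 : v_2(x) = 0}. Here v_2(29/69) = v_2(num) − v_2(den) = 0; compare against these criteria.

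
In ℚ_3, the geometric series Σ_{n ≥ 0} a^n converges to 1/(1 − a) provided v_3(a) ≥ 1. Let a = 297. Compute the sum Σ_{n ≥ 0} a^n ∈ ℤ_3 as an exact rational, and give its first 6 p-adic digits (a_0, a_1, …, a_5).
Σ a^n = 1/(1 − a) = -1/296;  first 6 digits = (1, 0, 0, 2, 0, 1)

v_3(a) = 3 ≥ 1, so the series converges in ℤ_3 to 1/(1 − a) = 1/(1 − 297) = -1/296. Expand this rational in ℤ_3: compute digits iteratively via d_i = x_i mod 3, x_{i+1} = (x_i − d_i)/3. The first 6 digits are (1, 0, 0, 2, 0, 1).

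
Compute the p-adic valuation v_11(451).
v_11(451) = 1

v_11(n) is the largest exponent k such that 11^k divides n. Factor out: 451 = 11^1 · 41. (Sign doesn't affect v_p.) So v_11(451) = 1.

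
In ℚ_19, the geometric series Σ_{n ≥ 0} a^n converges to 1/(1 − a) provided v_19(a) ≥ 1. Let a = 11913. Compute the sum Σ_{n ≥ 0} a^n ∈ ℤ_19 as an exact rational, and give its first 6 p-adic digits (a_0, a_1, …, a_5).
Σ a^n = 1/(1 − a) = -1/11912;  first 6 digits = (1, 0, 14, 1, 6, 0)

v_19(a) = 2 ≥ 1, so the series converges in ℤ_19 to 1/(1 − a) = 1/(1 − 11913) = -1/11912. Expand this rational in ℤ_19: compute digits iteratively via d_i = x_i mod 19, x_{i+1} = (x_i − d_i)/19. The first 6 digits are (1, 0, 14, 1, 6, 0).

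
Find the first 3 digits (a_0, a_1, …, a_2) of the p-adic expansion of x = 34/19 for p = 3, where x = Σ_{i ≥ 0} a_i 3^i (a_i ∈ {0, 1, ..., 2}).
(a_0, …, a_2) = (1, 2, 1)

v_3(34/19) = 0 (numerator and denominator both coprime to 3), so x ∈ ℤ_3^×. Compute digits iteratively via a_i = x_i mod 3, x_{i+1} = (x_i − a_i)/3, with x_0 = x:
  x_0 = 34/19;  a_0 = 1;  x_1 = (x_0 − 1)/3 = 5/19
  x_1 = 5/19;  a_1 = 2;  x_2 = (x_1 − 2)/3 = -11/19
  x_2 = -11/19;  a_2 = 1;  x_3 = (x_2 − 1)/3 = -10/19
Digits: (1, 2, 1).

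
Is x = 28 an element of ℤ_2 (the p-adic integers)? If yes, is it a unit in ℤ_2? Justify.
x ∈ ℤ_2 but not a unit; v_2(x) = 2 > 0

ℤ_2 = {x ∈ ℚ_2 : v_2(x) ≥ 0} and ℤ_2^× = {x ∈ ℤ_2 : v_2(x) = 0}. Here v_2(28) = v_2(num) − v_2(den) = 2; compare against these criteria.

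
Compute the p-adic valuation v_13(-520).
v_13(-520) = 1

v_13(n) is the largest exponent k such that 13^k divides n. Factor out: -520 = -13^1 · 40. (Sign doesn't affect v_p.) So v_13(-520) = 1.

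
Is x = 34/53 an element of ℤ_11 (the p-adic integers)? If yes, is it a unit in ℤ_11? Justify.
x ∈ ℤ_11^× (unit); v_11(x) = 0

ℤ_11 = {x ∈ ℚ_11 : v_11(x) ≥ 0} and ℤ_11^× = {x ∈ ℤ_11 : v_11(x) = 0}. Here v_11(34/53) = v_11(num) − v_11(den) = 0; compare against these criteria.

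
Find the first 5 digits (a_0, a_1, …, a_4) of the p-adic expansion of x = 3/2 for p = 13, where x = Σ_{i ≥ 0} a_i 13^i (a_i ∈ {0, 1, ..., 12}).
(a_0, …, a_4) = (8, 6, 6, 6, 6)

v_13(3/2) = 0 (numerator and denominator both coprime to 13), so x ∈ ℤ_13^×. Compute digits iteratively via a_i = x_i mod 13, x_{i+1} = (x_i − a_i)/13, with x_0 = x:
  x_0 = 3/2;  a_0 = 8;  x_1 = (x_0 − 8)/13 = -1/2
  x_1 = -1/2;  a_1 = 6;  x_2 = (x_1 − 6)/13 = -1/2
  x_2 = -1/2;  a_2 = 6;  x_3 = (x_2 − 6)/13 = -1/2
  x_3 = -1/2;  a_3 = 6;  x_4 = (x_3 − 6)/13 = -1/2
  x_4 = -1/2;  a_4 = 6;  x_5 = (x_4 − 6)/13 = -1/2
Digits: (8, 6, 6, 6, 6).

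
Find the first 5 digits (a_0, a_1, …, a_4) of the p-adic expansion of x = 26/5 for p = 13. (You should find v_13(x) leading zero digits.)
(a_0, …, a_4) = (0, 3, 5, 10, 7)

v_13(26/5) = 1, so a_0 = ... = a_0 = 0. Factor out: x = 13^1 · u with u = 2/5 a unit in ℤ_13. Expand u iteratively via a_{v+i} = u_i mod 13, u_{i+1} = (u_i − a_{v+i})/13:
  u_0 = 2/5;  a_1 = 3;  u_1 = (u_0 − 3)/13 = -1/5
  u_1 = -1/5;  a_2 = 5;  u_2 = (u_1 − 5)/13 = -2/5
  u_2 = -2/5;  a_3 = 10;  u_3 = (u_2 − 10)/13 = -4/5
  u_3 = -4/5;  a_4 = 7;  u_4 = (u_3 − 7)/13 = -3/5
Digits: (0, 3, 5, 10, 7).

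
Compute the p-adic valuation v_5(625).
v_5(625) = 4

v_5(n) is the largest exponent k such that 5^k divides n. Factor out: 625 = 5^4 · 1. (Sign doesn't affect v_p.) So v_5(625) = 4.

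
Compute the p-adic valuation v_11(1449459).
v_11(1449459) = 5

v_11(n) is the largest exponent k such that 11^k divides n. Factor out: 1449459 = 11^5 · 9. (Sign doesn't affect v_p.) So v_11(1449459) = 5.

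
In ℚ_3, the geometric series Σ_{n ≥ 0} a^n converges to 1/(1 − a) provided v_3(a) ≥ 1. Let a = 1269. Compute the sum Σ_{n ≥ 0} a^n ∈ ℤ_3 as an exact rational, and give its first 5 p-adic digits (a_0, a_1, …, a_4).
Σ a^n = 1/(1 − a) = -1/1268;  first 5 digits = (1, 0, 0, 2, 0)

v_3(a) = 3 ≥ 1, so the series converges in ℤ_3 to 1/(1 − a) = 1/(1 − 1269) = -1/1268. Expand this rational in ℤ_3: compute digits iteratively via d_i = x_i mod 3, x_{i+1} = (x_i − d_i)/3. The first 5 digits are (1, 0, 0, 2, 0).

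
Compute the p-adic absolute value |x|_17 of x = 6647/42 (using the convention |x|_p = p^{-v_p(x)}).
|6647/42|_17 = 1/289

Step 1 — compute v_17(x) by factoring powers of 17 out of the numerator and denominator: v_17(6647/42) = 2. Step 2 — apply |x|_p = p^{-v_p(x)} = 17^{-2} = 1/289.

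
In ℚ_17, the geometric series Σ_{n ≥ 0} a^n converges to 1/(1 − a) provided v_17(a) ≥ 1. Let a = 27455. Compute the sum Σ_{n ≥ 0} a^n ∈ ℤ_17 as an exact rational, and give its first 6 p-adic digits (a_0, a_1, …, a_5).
Σ a^n = 1/(1 − a) = -1/27454;  first 6 digits = (1, 0, 10, 5, 15, 3)

v_17(a) = 2 ≥ 1, so the series converges in ℤ_17 to 1/(1 − a) = 1/(1 − 27455) = -1/27454. Expand this rational in ℤ_17: compute digits iteratively via d_i = x_i mod 17, x_{i+1} = (x_i − d_i)/17. The first 6 digits are (1, 0, 10, 5, 15, 3).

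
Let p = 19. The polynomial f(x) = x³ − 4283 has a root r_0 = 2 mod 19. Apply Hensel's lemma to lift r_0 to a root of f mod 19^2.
r_1 = 268 (mod 361)

Hensel: r_{i+1} = r_i − f(r_i)/f′(r_i) mod 19^{i+2}, where f′(x) = 3x². Iterate:
  r_0 = 2 (mod 19)
  r_1 = 268 (mod 361)
Final: r = 268 with f(r) ≡ 0 mod 19^2.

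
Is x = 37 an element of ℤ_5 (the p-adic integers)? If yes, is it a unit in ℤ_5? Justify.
x ∈ ℤ_5^× (unit); v_5(x) = 0

ℤ_5 = {x ∈ ℚ_5 : v_5(x) ≥ 0} and ℤ_5^× = {x ∈ ℤ_5 : v_5(x) = 0}. Here v_5(37) = v_5(num) − v_5(den) = 0; compare against these criteria.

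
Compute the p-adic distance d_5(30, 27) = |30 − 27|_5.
d_5(30, 27) = 1

Step 1 — x − y = 30 − 27 = 3. Step 2 — v_5(3) = 0 (factor: 3 = (5^0 · 3); the sign does not affect v_p). Step 3 — |x − y|_5 = 5^{0} = 1.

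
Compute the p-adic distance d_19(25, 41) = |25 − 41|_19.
d_19(25, 41) = 1

Step 1 — x − y = 25 − 41 = -16. Step 2 — v_19(-16) = 0 (factor: -16 = −(19^0 · 16); the sign does not affect v_p). Step 3 — |x − y|_19 = 19^{0} = 1.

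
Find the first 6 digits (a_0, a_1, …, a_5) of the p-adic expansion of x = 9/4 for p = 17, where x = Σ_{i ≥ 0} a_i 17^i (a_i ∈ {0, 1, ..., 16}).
(a_0, …, a_5) = (15, 12, 12, 12, 12, 12)

v_17(9/4) = 0 (numerator and denominator both coprime to 17), so x ∈ ℤ_17^×. Compute digits iteratively via a_i = x_i mod 17, x_{i+1} = (x_i − a_i)/17, with x_0 = x:
  x_0 = 9/4;  a_0 = 15;  x_1 = (x_0 − 15)/17 = -3/4
  x_1 = -3/4;  a_1 = 12;  x_2 = (x_1 − 12)/17 = -3/4
  x_2 = -3/4;  a_2 = 12;  x_3 = (x_2 − 12)/17 = -3/4
  x_3 = -3/4;  a_3 = 12;  x_4 = (x_3 − 12)/17 = -3/4
  x_4 = -3/4;  a_4 = 12;  x_5 = (x_4 − 12)/17 = -3/4
  x_5 = -3/4;  a_5 = 12;  x_6 = (x_5 − 12)/17 = -3/4
Digits: (15, 12, 12, 12, 12, 12).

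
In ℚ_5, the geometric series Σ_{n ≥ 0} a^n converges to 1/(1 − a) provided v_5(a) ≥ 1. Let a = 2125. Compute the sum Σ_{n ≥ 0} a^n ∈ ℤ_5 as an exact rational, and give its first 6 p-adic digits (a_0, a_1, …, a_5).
Σ a^n = 1/(1 − a) = -1/2124;  first 6 digits = (1, 0, 0, 2, 3, 0)

v_5(a) = 3 ≥ 1, so the series converges in ℤ_5 to 1/(1 − a) = 1/(1 − 2125) = -1/2124. Expand this rational in ℤ_5: compute digits iteratively via d_i = x_i mod 5, x_{i+1} = (x_i − d_i)/5. The first 6 digits are (1, 0, 0, 2, 3, 0).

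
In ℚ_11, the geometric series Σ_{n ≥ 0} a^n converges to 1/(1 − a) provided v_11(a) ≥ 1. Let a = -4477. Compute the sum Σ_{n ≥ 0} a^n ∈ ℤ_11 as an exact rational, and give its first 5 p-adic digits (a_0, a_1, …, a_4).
Σ a^n = 1/(1 − a) = 1/4478;  first 5 digits = (1, 0, 7, 7, 4)

v_11(a) = 2 ≥ 1, so the series converges in ℤ_11 to 1/(1 − a) = 1/(1 − (-4477)) = 1/4478. Expand this rational in ℤ_11: compute digits iteratively via d_i = x_i mod 11, x_{i+1} = (x_i − d_i)/11. The first 5 digits are (1, 0, 7, 7, 4).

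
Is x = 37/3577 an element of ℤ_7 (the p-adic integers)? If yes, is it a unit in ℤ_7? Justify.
x ∉ ℤ_7 (v_7(x) = -2 < 0)

ℤ_7 = {x ∈ ℚ_7 : v_7(x) ≥ 0} and ℤ_7^× = {x ∈ ℤ_7 : v_7(x) = 0}. Here v_7(37/3577) = v_7(num) − v_7(den) = -2; compare against these criteria.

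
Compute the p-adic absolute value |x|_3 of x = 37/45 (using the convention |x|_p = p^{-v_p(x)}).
|37/45|_3 = 9

Step 1 — compute v_3(x) by factoring powers of 3 out of the numerator and denominator: v_3(37/45) = -2. Step 2 — apply |x|_p = p^{-v_p(x)} = 3^{2} = 9.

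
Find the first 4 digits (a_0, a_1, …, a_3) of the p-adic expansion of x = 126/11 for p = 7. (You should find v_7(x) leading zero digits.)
(a_0, …, a_3) = (0, 1, 2, 1)

v_7(126/11) = 1, so a_0 = ... = a_0 = 0. Factor out: x = 7^1 · u with u = 18/11 a unit in ℤ_7. Expand u iteratively via a_{v+i} = u_i mod 7, u_{i+1} = (u_i − a_{v+i})/7:
  u_0 = 18/11;  a_1 = 1;  u_1 = (u_0 − 1)/7 = 1/11
  u_1 = 1/11;  a_2 = 2;  u_2 = (u_1 − 2)/7 = -3/11
  u_2 = -3/11;  a_3 = 1;  u_3 = (u_2 − 1)/7 = -2/11
Digits: (0, 1, 2, 1).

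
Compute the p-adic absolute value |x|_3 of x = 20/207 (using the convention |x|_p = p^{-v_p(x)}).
|20/207|_3 = 9

Step 1 — compute v_3(x) by factoring powers of 3 out of the numerator and denominator: v_3(20/207) = -2. Step 2 — apply |x|_p = p^{-v_p(x)} = 3^{2} = 9.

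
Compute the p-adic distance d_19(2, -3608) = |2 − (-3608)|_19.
d_19(2, -3608) = 1/361

Step 1 — x − y = 2 − (-3608) = 3610. Step 2 — v_19(3610) = 2 (factor: 3610 = (19^2 · 10); the sign does not affect v_p). Step 3 — |x − y|_19 = 19^{-2} = 1/361.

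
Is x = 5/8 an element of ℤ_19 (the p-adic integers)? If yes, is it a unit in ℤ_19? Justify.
x ∈ ℤ_19^× (unit); v_19(x) = 0

ℤ_19 = {x ∈ ℚ_19 : v_19(x) ≥ 0} and ℤ_19^× = {x ∈ ℤ_19 : v_19(x) = 0}. Here v_19(5/8) = v_19(num) − v_19(den) = 0; compare against these criteria.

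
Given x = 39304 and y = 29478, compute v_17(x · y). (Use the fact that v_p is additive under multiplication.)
v_17(1158603312) = 6

v_p(x) = 3 (factor: 39304 = 17^3 · 8); v_p(y) = 3 (factor: 29478 = 17^3 · 6). Additivity: v_p(xy) = v_p(x) + v_p(y) = 3 + 3 = 6. (Direct check: xy = 1158603312 = 17^6 · (48).)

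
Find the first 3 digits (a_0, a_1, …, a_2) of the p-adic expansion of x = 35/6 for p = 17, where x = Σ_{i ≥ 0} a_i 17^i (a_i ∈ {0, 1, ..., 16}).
(a_0, …, a_2) = (3, 3, 14)

v_17(35/6) = 0 (numerator and denominator both coprime to 17), so x ∈ ℤ_17^×. Compute digits iteratively via a_i = x_i mod 17, x_{i+1} = (x_i − a_i)/17, with x_0 = x:
  x_0 = 35/6;  a_0 = 3;  x_1 = (x_0 − 3)/17 = 1/6
  x_1 = 1/6;  a_1 = 3;  x_2 = (x_1 − 3)/17 = -1/6
  x_2 = -1/6;  a_2 = 14;  x_3 = (x_2 − 14)/17 = -5/6
Digits: (3, 3, 14).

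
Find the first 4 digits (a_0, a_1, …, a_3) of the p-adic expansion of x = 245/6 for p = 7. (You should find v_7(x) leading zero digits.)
(a_0, …, a_3) = (0, 0, 2, 1)

v_7(245/6) = 2, so a_0 = ... = a_1 = 0. Factor out: x = 7^2 · u with u = 5/6 a unit in ℤ_7. Expand u iteratively via a_{v+i} = u_i mod 7, u_{i+1} = (u_i − a_{v+i})/7:
  u_0 = 5/6;  a_2 = 2;  u_1 = (u_0 − 2)/7 = -1/6
  u_1 = -1/6;  a_3 = 1;  u_2 = (u_1 − 1)/7 = -1/6
Digits: (0, 0, 2, 1).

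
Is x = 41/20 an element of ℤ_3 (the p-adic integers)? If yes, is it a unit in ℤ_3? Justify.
x ∈ ℤ_3^× (unit); v_3(x) = 0

ℤ_3 = {x ∈ ℚ_3 : v_3(x) ≥ 0} and ℤ_3^× = {x ∈ ℤ_3 : v_3(x) = 0}. Here v_3(41/20) = v_3(num) − v_3(den) = 0; compare against these criteria.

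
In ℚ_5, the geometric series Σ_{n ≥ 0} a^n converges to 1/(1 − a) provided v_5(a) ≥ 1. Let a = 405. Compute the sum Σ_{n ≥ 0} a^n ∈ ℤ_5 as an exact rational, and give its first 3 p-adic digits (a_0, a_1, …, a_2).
Σ a^n = 1/(1 − a) = -1/404;  first 3 digits = (1, 1, 2)

v_5(a) = 1 ≥ 1, so the series converges in ℤ_5 to 1/(1 − a) = 1/(1 − 405) = -1/404. Expand this rational in ℤ_5: compute digits iteratively via d_i = x_i mod 5, x_{i+1} = (x_i − d_i)/5. The first 3 digits are (1, 1, 2).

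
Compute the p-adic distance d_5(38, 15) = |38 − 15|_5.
d_5(38, 15) = 1

Step 1 — x − y = 38 − 15 = 23. Step 2 — v_5(23) = 0 (factor: 23 = (5^0 · 23); the sign does not affect v_p). Step 3 — |x − y|_5 = 5^{0} = 1.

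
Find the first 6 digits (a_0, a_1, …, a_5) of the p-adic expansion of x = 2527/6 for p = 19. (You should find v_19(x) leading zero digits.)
(a_0, …, a_5) = (0, 0, 17, 15, 15, 15)

v_19(2527/6) = 2, so a_0 = ... = a_1 = 0. Factor out: x = 19^2 · u with u = 7/6 a unit in ℤ_19. Expand u iteratively via a_{v+i} = u_i mod 19, u_{i+1} = (u_i − a_{v+i})/19:
  u_0 = 7/6;  a_2 = 17;  u_1 = (u_0 − 17)/19 = -5/6
  u_1 = -5/6;  a_3 = 15;  u_2 = (u_1 − 15)/19 = -5/6
  u_2 = -5/6;  a_4 = 15;  u_3 = (u_2 − 15)/19 = -5/6
  u_3 = -5/6;  a_5 = 15;  u_4 = (u_3 − 15)/19 = -5/6
Digits: (0, 0, 17, 15, 15, 15).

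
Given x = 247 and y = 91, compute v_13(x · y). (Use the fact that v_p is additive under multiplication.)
v_13(22477) = 2

v_p(x) = 1 (factor: 247 = 13^1 · 19); v_p(y) = 1 (factor: 91 = 13^1 · 7). Additivity: v_p(xy) = v_p(x) + v_p(y) = 1 + 1 = 2. (Direct check: xy = 22477 = 13^2 · (133).)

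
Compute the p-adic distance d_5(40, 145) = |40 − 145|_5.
d_5(40, 145) = 1/5

Step 1 — x − y = 40 − 145 = -105. Step 2 — v_5(-105) = 1 (factor: -105 = −(5^1 · 21); the sign does not affect v_p). Step 3 — |x − y|_5 = 5^{-1} = 1/5.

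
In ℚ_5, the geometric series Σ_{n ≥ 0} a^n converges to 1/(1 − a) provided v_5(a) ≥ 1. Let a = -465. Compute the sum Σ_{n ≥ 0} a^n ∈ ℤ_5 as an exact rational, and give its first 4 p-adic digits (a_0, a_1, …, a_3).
Σ a^n = 1/(1 − a) = 1/466;  first 4 digits = (1, 2, 0, 4)

v_5(a) = 1 ≥ 1, so the series converges in ℤ_5 to 1/(1 − a) = 1/(1 − (-465)) = 1/466. Expand this rational in ℤ_5: compute digits iteratively via d_i = x_i mod 5, x_{i+1} = (x_i − d_i)/5. The first 4 digits are (1, 2, 0, 4).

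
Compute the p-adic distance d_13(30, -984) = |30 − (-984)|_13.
d_13(30, -984) = 1/169

Step 1 — x − y = 30 − (-984) = 1014. Step 2 — v_13(1014) = 2 (factor: 1014 = (13^2 · 6); the sign does not affect v_p). Step 3 — |x − y|_13 = 13^{-2} = 1/169.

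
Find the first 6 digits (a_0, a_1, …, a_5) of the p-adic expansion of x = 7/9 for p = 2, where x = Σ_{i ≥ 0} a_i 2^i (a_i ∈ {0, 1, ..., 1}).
(a_0, …, a_5) = (1, 1, 1, 1, 0, 0)

v_2(7/9) = 0 (numerator and denominator both coprime to 2), so x ∈ ℤ_2^×. Compute digits iteratively via a_i = x_i mod 2, x_{i+1} = (x_i − a_i)/2, with x_0 = x:
  x_0 = 7/9;  a_0 = 1;  x_1 = (x_0 − 1)/2 = -1/9
  x_1 = -1/9;  a_1 = 1;  x_2 = (x_1 − 1)/2 = -5/9
  x_2 = -5/9;  a_2 = 1;  x_3 = (x_2 − 1)/2 = -7/9
  x_3 = -7/9;  a_3 = 1;  x_4 = (x_3 − 1)/2 = -8/9
  x_4 = -8/9;  a_4 = 0;  x_5 = (x_4 − 0)/2 = -4/9
  x_5 = -4/9;  a_5 = 0;  x_6 = (x_5 − 0)/2 = -2/9
Digits: (1, 1, 1, 1, 0, 0).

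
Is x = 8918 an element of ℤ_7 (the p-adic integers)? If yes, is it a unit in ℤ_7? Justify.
x ∈ ℤ_7 but not a unit; v_7(x) = 3 > 0

ℤ_7 = {x ∈ ℚ_7 : v_7(x) ≥ 0} and ℤ_7^× = {x ∈ ℤ_7 : v_7(x) = 0}. Here v_7(8918) = v_7(num) − v_7(den) = 3; compare against these criteria.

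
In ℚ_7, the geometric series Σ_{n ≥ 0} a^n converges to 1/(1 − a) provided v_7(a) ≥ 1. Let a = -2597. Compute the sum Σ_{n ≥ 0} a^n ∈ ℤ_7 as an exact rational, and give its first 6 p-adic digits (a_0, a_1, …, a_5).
Σ a^n = 1/(1 − a) = 1/2598;  first 6 digits = (1, 0, 3, 6, 0, 2)

v_7(a) = 2 ≥ 1, so the series converges in ℤ_7 to 1/(1 − a) = 1/(1 − (-2597)) = 1/2598. Expand this rational in ℤ_7: compute digits iteratively via d_i = x_i mod 7, x_{i+1} = (x_i − d_i)/7. The first 6 digits are (1, 0, 3, 6, 0, 2).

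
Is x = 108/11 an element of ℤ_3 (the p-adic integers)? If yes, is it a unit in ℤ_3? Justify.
x ∈ ℤ_3 but not a unit; v_3(x) = 3 > 0

ℤ_3 = {x ∈ ℚ_3 : v_3(x) ≥ 0} and ℤ_3^× = {x ∈ ℤ_3 : v_3(x) = 0}. Here v_3(108/11) = v_3(num) − v_3(den) = 3; compare against these criteria.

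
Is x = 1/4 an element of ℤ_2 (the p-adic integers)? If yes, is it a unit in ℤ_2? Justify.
x ∉ ℤ_2 (v_2(x) = -2 < 0)

ℤ_2 = {x ∈ ℚ_2 : v_2(x) ≥ 0} and ℤ_2^× = {x ∈ ℤ_2 : v_2(x) = 0}. Here v_2(1/4) = v_2(num) − v_2(den) = -2; compare against these criteria.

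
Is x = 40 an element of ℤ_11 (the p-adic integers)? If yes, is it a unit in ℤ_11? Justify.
x ∈ ℤ_11^× (unit); v_11(x) = 0

ℤ_11 = {x ∈ ℚ_11 : v_11(x) ≥ 0} and ℤ_11^× = {x ∈ ℤ_11 : v_11(x) = 0}. Here v_11(40) = v_11(num) − v_11(den) = 0; compare against these criteria.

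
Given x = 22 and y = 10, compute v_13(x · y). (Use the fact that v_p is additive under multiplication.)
v_13(220) = 0

v_p(x) = 0 (factor: 22 = 13^0 · 22); v_p(y) = 0 (factor: 10 = 13^0 · 10). Additivity: v_p(xy) = v_p(x) + v_p(y) = 0 + 0 = 0. (Direct check: xy = 220 = 13^0 · (220).)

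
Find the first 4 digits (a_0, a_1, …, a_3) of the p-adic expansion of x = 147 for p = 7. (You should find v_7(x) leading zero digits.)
(a_0, …, a_3) = (0, 0, 3, 0)

v_7(147) = 2, so a_0 = ... = a_1 = 0. Factor out: x = 7^2 · u with u = 3 a unit in ℤ_7. Expand u iteratively via a_{v+i} = u_i mod 7, u_{i+1} = (u_i − a_{v+i})/7:
  u_0 = 3;  a_2 = 3;  u_1 = (u_0 − 3)/7 = 0
  u_1 = 0;  a_3 = 0;  u_2 = (u_1 − 0)/7 = 0
Digits: (0, 0, 3, 0).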